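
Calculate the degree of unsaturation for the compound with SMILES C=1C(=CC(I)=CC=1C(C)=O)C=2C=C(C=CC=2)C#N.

Molecular formula from the SMILES: C15H10INO.
DoU = (2C + 2 + N − H − X)/2 = (2·15 + 2 + 1 − 10 − 1)/2 = 22/2 = 11.
(Structurally: 2 ring(s) + 9 π bond(s) = 11.)

11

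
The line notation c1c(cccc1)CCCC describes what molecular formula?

C10H14

Heavy atoms from the SMILES: 10 C.
Implicit hydrogens by atom environment:
  5 × C (aromatic): 1 H each → 5
  3 × C: 2 H each → 6
  1 × C: 3 H
  1 × C (aromatic): no H
  Total hydrogens = 14.
Molecular formula: C10H14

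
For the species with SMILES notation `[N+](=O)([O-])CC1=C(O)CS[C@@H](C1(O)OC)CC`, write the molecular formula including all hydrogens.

Heavy atoms from the SMILES: 9 C, 1 N, 5 O, 1 S.
Implicit hydrogens by atom environment:
  3 × C: 2 H each → 6
  3 × C: no H
  2 × C: 3 H each → 6
  2 × O: 1 H each → 2
  2 × O: no H
  1 × C: 1 H
  1 × N (charge +1): no H
  1 × O (charge -1): no H
  1 × S: no H
  Total hydrogens = 15.
Molecular formula: C9H15NO5S

C9H15NO5S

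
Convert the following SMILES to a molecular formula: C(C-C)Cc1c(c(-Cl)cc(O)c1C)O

C11H15ClO2

Heavy atoms from the SMILES: 11 C, 1 Cl, 2 O.
Implicit hydrogens by atom environment:
  5 × C (aromatic): no H
  3 × C: 2 H each → 6
  2 × C: 3 H each → 6
  2 × O: 1 H each → 2
  1 × C (aromatic): 1 H
  1 × Cl: no H
  Total hydrogens = 15.
Molecular formula: C11H15ClO2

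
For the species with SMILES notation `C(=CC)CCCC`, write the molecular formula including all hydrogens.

C7H14

Heavy atoms from the SMILES: 7 C.
Implicit hydrogens by atom environment:
  3 × C: 2 H each → 6
  2 × C: 3 H each → 6
  2 × C: 1 H each → 2
  Total hydrogens = 14.
Molecular formula: C7H14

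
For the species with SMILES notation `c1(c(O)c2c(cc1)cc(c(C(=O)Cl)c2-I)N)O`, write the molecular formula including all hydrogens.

C11H7ClINO3

Heavy atoms from the SMILES: 11 C, 1 Cl, 1 I, 1 N, 3 O.
Implicit hydrogens by atom environment:
  7 × C (aromatic): no H
  3 × C (aromatic): 1 H each → 3
  2 × O: 1 H each → 2
  1 × C: no H
  1 × Cl: no H
  1 × I: no H
  1 × N: 2 H
  1 × O: no H
  Total hydrogens = 7.
Molecular formula: C11H7ClINO3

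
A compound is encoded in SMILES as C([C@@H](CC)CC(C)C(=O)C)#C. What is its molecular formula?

C10H16O

Heavy atoms from the SMILES: 10 C, 1 O.
Implicit hydrogens by atom environment:
  3 × C: 3 H each → 9
  3 × C: 1 H each → 3
  2 × C: 2 H each → 4
  2 × C: no H
  1 × O: no H
  Total hydrogens = 16.
Molecular formula: C10H16O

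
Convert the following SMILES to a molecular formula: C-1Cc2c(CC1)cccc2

Heavy atoms from the SMILES: 10 C.
Implicit hydrogens by atom environment:
  4 × C: 2 H each → 8
  4 × C (aromatic): 1 H each → 4
  2 × C (aromatic): no H
  Total hydrogens = 12.
Molecular formula: C10H12

C10H12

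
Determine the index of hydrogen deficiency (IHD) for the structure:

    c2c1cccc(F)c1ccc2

7

Molecular formula from the SMILES: C10H7F.
DoU = (2C + 2 + N − H − X)/2 = (2·10 + 2 + 0 − 7 − 1)/2 = 14/2 = 7.
(Structurally: 2 ring(s) + 5 π bond(s) = 7.)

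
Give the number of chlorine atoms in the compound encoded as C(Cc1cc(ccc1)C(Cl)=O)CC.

The symbol for chlorine appears 1 time in the SMILES.

1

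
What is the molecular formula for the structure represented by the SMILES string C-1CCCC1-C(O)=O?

C6H10O2

Heavy atoms from the SMILES: 6 C, 2 O.
Implicit hydrogens by atom environment:
  4 × C: 2 H each → 8
  1 × C: 1 H
  1 × C: no H
  1 × O: 1 H
  1 × O: no H
  Total hydrogens = 10.
Molecular formula: C6H10O2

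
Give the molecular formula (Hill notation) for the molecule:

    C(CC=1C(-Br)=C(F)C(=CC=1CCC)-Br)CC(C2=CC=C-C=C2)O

C19H21Br2FO

Heavy atoms from the SMILES: 2 Br, 19 C, 1 F, 1 O.
Implicit hydrogens by atom environment:
  6 × C (aromatic): 1 H each → 6
  6 × C (aromatic): no H
  5 × C: 2 H each → 10
  2 × Br: no H
  1 × C: 3 H
  1 × C: 1 H
  1 × F: no H
  1 × O: 1 H
  Total hydrogens = 21.
Molecular formula: C19H21Br2FO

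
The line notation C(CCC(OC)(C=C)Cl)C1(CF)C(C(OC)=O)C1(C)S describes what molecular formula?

Heavy atoms from the SMILES: 14 C, 1 Cl, 1 F, 3 O, 1 S.
Implicit hydrogens by atom environment:
  5 × C: 2 H each → 10
  4 × C: no H
  3 × C: 3 H each → 9
  3 × O: no H
  2 × C: 1 H each → 2
  1 × Cl: no H
  1 × F: no H
  1 × S: 1 H
  Total hydrogens = 22.
Molecular formula: C14H22ClFO3S

C14H22ClFO3S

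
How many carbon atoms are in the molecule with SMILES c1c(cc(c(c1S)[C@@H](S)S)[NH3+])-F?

The symbol for carbon appears 7 times in the SMILES. Lowercase c denotes aromatic carbon and counts toward C.

7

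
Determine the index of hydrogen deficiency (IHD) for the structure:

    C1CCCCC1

Molecular formula from the SMILES: C6H12.
DoU = (2C + 2 + N − H − X)/2 = (2·6 + 2 + 0 − 12 − 0)/2 = 2/2 = 1.
(Structurally: 1 ring(s) + 0 π bond(s) = 1.)

1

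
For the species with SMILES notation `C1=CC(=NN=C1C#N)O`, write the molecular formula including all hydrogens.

Heavy atoms from the SMILES: 5 C, 3 N, 1 O.
Implicit hydrogens by atom environment:
  2 × C (aromatic): 1 H each → 2
  2 × C (aromatic): no H
  2 × N (aromatic): no H
  1 × C: no H
  1 × N: no H
  1 × O: 1 H
  Total hydrogens = 3.
Molecular formula: C5H3N3O

C5H3N3O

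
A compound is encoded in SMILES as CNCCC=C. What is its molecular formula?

C5H11N

Heavy atoms from the SMILES: 5 C, 1 N.
Implicit hydrogens by atom environment:
  3 × C: 2 H each → 6
  1 × C: 3 H
  1 × C: 1 H
  1 × N: 1 H
  Total hydrogens = 11.
Molecular formula: C5H11N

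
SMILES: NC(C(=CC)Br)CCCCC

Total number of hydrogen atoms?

Hydrogens are implicit in SMILES; fill each atom to its normal valence:
  4 × C: 2 H each → 8
  2 × C: 3 H each → 6
  2 × C: 1 H each → 2
  1 × Br: no H
  1 × C: no H
  1 × N: 2 H
  Total hydrogens = 18.

18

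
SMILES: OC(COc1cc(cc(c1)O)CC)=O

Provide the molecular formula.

C10H12O4

Heavy atoms from the SMILES: 10 C, 4 O.
Implicit hydrogens by atom environment:
  3 × C (aromatic): 1 H each → 3
  3 × C (aromatic): no H
  2 × C: 2 H each → 4
  2 × O: 1 H each → 2
  2 × O: no H
  1 × C: 3 H
  1 × C: no H
  Total hydrogens = 12.
Molecular formula: C10H12O4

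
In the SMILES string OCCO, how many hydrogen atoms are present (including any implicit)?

6

Hydrogens are implicit in SMILES; fill each atom to its normal valence:
  2 × C: 2 H each → 4
  2 × O: 1 H each → 2
  Total hydrogens = 6.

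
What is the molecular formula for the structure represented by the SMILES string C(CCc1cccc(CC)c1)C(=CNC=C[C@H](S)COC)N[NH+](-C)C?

Heavy atoms from the SMILES: 20 C, 3 N, 1 O, 1 S.
Implicit hydrogens by atom environment:
  5 × C: 2 H each → 10
  4 × C: 3 H each → 12
  4 × C: 1 H each → 4
  4 × C (aromatic): 1 H each → 4
  2 × C (aromatic): no H
  2 × N: 1 H each → 2
  1 × C: no H
  1 × N (charge +1): 1 H
  1 × O: no H
  1 × S: 1 H
  Total hydrogens = 34.
Net charge +1.
Molecular formula: C20H34N3OS+

C20H34N3OS+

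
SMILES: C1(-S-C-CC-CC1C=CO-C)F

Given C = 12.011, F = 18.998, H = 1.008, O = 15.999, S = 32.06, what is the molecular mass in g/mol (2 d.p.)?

190.28

Molecular formula: C9H15FOS.
M = 9×12.011 + 1×18.998 + 15×1.008 + 1×15.999 + 1×32.06 = 190.28 g/mol.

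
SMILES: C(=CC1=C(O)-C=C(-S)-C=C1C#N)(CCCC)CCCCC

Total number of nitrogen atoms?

1

The symbol for nitrogen appears 1 time in the SMILES.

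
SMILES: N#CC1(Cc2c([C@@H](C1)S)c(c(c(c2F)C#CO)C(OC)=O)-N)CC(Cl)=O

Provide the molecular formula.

Heavy atoms from the SMILES: 17 C, 1 Cl, 1 F, 2 N, 4 O, 1 S.
Implicit hydrogens by atom environment:
  6 × C (aromatic): no H
  6 × C: no H
  3 × C: 2 H each → 6
  3 × O: no H
  1 × C: 3 H
  1 × C: 1 H
  1 × Cl: no H
  1 × F: no H
  1 × N: 2 H
  1 × N: no H
  1 × O: 1 H
  1 × S: 1 H
  Total hydrogens = 14.
Molecular formula: C17H14ClFN2O4S

C17H14ClFN2O4S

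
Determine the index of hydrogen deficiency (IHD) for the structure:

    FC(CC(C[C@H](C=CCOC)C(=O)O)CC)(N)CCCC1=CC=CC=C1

6

Molecular formula from the SMILES: C21H32FNO3.
DoU = (2C + 2 + N − H − X)/2 = (2·21 + 2 + 1 − 32 − 1)/2 = 12/2 = 6.
(Structurally: 1 ring(s) + 5 π bond(s) = 6.)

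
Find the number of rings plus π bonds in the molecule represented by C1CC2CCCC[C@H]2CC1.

2

Molecular formula from the SMILES: C10H18.
DoU = (2C + 2 + N − H − X)/2 = (2·10 + 2 + 0 − 18 − 0)/2 = 4/2 = 2.
(Structurally: 2 ring(s) + 0 π bond(s) = 2.)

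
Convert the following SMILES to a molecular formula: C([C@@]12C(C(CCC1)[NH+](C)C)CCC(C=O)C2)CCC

C17H32NO+

Heavy atoms from the SMILES: 17 C, 1 N, 1 O.
Implicit hydrogens by atom environment:
  9 × C: 2 H each → 18
  4 × C: 1 H each → 4
  3 × C: 3 H each → 9
  1 × C: no H
  1 × N (charge +1): 1 H
  1 × O: no H
  Total hydrogens = 32.
Net charge +1.
Molecular formula: C17H32NO+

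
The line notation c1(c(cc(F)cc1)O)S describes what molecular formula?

C6H5FOS

Heavy atoms from the SMILES: 6 C, 1 F, 1 O, 1 S.
Implicit hydrogens by atom environment:
  3 × C (aromatic): 1 H each → 3
  3 × C (aromatic): no H
  1 × F: no H
  1 × O: 1 H
  1 × S: 1 H
  Total hydrogens = 5.
Molecular formula: C6H5FOS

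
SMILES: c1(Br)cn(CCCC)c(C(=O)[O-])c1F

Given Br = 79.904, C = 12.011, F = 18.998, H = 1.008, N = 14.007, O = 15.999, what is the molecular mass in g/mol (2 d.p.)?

Molecular formula: C9H10BrFNO2-.
M = 1×79.904 + 9×12.011 + 1×18.998 + 10×1.008 + 1×14.007 + 2×15.999 = 263.09 g/mol.

263.09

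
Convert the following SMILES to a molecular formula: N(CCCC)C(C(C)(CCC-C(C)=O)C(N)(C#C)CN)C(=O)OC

C18H33N3O3

Heavy atoms from the SMILES: 18 C, 3 N, 3 O.
Implicit hydrogens by atom environment:
  7 × C: 2 H each → 14
  5 × C: no H
  4 × C: 3 H each → 12
  3 × O: no H
  2 × C: 1 H each → 2
  2 × N: 2 H each → 4
  1 × N: 1 H
  Total hydrogens = 33.
Molecular formula: C18H33N3O3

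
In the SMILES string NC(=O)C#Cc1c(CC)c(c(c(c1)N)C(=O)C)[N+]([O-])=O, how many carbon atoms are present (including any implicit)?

The symbol for carbon appears 13 times in the SMILES. Lowercase c denotes aromatic carbon and counts toward C.

13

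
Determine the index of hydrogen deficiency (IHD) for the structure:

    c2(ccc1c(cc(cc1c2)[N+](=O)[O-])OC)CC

Molecular formula from the SMILES: C13H13NO3.
DoU = (2C + 2 + N − H − X)/2 = (2·13 + 2 + 1 − 13 − 0)/2 = 16/2 = 8.
(Structurally: 2 ring(s) + 6 π bond(s) = 8.)

8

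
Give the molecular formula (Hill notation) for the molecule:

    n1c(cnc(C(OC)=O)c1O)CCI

Heavy atoms from the SMILES: 8 C, 1 I, 2 N, 3 O.
Implicit hydrogens by atom environment:
  3 × C (aromatic): no H
  2 × C: 2 H each → 4
  2 × N (aromatic): no H
  2 × O: no H
  1 × C: 3 H
  1 × C (aromatic): 1 H
  1 × C: no H
  1 × I: no H
  1 × O: 1 H
  Total hydrogens = 9.
Molecular formula: C8H9IN2O3

C8H9IN2O3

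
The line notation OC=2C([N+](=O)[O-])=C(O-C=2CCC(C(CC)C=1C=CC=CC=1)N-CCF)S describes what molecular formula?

C18H23FN2O4S

Heavy atoms from the SMILES: 18 C, 1 F, 2 N, 4 O, 1 S.
Implicit hydrogens by atom environment:
  5 × C: 2 H each → 10
  5 × C (aromatic): 1 H each → 5
  5 × C (aromatic): no H
  2 × C: 1 H each → 2
  1 × C: 3 H
  1 × F: no H
  1 × N: 1 H
  1 × N (charge +1): no H
  1 × O: 1 H
  1 × O (aromatic): no H
  1 × O: no H
  1 × O (charge -1): no H
  1 × S: 1 H
  Total hydrogens = 23.
Molecular formula: C18H23FN2O4S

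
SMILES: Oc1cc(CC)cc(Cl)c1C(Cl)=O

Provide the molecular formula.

Heavy atoms from the SMILES: 9 C, 2 Cl, 2 O.
Implicit hydrogens by atom environment:
  4 × C (aromatic): no H
  2 × C (aromatic): 1 H each → 2
  2 × Cl: no H
  1 × C: 3 H
  1 × C: 2 H
  1 × C: no H
  1 × O: 1 H
  1 × O: no H
  Total hydrogens = 8.
Molecular formula: C9H8Cl2O2

C9H8Cl2O2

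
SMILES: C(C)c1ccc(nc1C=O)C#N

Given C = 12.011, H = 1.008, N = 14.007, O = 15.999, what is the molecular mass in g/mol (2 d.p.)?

160.18

Molecular formula: C9H8N2O.
M = 9×12.011 + 8×1.008 + 2×14.007 + 1×15.999 = 160.18 g/mol.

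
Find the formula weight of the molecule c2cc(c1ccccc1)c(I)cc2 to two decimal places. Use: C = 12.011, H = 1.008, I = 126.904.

Molecular formula: C12H9I.
M = 12×12.011 + 9×1.008 + 1×126.904 = 280.11 g/mol.

280.11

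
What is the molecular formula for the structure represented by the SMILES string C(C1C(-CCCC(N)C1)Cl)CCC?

Heavy atoms from the SMILES: 11 C, 1 Cl, 1 N.
Implicit hydrogens by atom environment:
  7 × C: 2 H each → 14
  3 × C: 1 H each → 3
  1 × C: 3 H
  1 × Cl: no H
  1 × N: 2 H
  Total hydrogens = 22.
Molecular formula: C11H22ClN

C11H22ClN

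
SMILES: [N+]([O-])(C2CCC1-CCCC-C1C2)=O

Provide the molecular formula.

Heavy atoms from the SMILES: 10 C, 1 N, 2 O.
Implicit hydrogens by atom environment:
  7 × C: 2 H each → 14
  3 × C: 1 H each → 3
  1 × N (charge +1): no H
  1 × O: no H
  1 × O (charge -1): no H
  Total hydrogens = 17.
Molecular formula: C10H17NO2

C10H17NO2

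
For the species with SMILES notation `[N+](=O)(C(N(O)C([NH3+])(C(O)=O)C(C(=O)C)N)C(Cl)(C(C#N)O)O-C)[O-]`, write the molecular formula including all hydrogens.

Heavy atoms from the SMILES: 10 C, 1 Cl, 5 N, 8 O.
Implicit hydrogens by atom environment:
  5 × C: no H
  4 × O: no H
  3 × C: 1 H each → 3
  3 × O: 1 H each → 3
  2 × C: 3 H each → 6
  2 × N: no H
  1 × Cl: no H
  1 × N (charge +1): 3 H
  1 × N: 2 H
  1 × N (charge +1): no H
  1 × O (charge -1): no H
  Total hydrogens = 17.
Net charge +1.
Molecular formula: C10H17ClN5O8+

C10H17ClN5O8+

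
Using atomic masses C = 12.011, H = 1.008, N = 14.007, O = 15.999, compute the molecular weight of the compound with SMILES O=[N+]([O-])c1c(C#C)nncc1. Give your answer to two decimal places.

Molecular formula: C6H3N3O2.
M = 6×12.011 + 3×1.008 + 3×14.007 + 2×15.999 = 149.11 g/mol.

149.11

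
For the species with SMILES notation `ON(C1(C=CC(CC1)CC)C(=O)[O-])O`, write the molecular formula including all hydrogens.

C9H14NO4-

Heavy atoms from the SMILES: 9 C, 1 N, 4 O.
Implicit hydrogens by atom environment:
  3 × C: 2 H each → 6
  3 × C: 1 H each → 3
  2 × C: no H
  2 × O: 1 H each → 2
  1 × C: 3 H
  1 × N: no H
  1 × O: no H
  1 × O (charge -1): no H
  Total hydrogens = 14.
Net charge -1.
Molecular formula: C9H14NO4-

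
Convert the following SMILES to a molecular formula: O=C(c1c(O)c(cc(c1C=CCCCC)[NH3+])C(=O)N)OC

C15H21N2O4+

Heavy atoms from the SMILES: 15 C, 2 N, 4 O.
Implicit hydrogens by atom environment:
  5 × C (aromatic): no H
  3 × C: 2 H each → 6
  3 × O: no H
  2 × C: 3 H each → 6
  2 × C: 1 H each → 2
  2 × C: no H
  1 × C (aromatic): 1 H
  1 × N (charge +1): 3 H
  1 × N: 2 H
  1 × O: 1 H
  Total hydrogens = 21.
Net charge +1.
Molecular formula: C15H21N2O4+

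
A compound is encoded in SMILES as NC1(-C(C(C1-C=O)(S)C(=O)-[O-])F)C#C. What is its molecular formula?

C8H7FNO3S-

Heavy atoms from the SMILES: 8 C, 1 F, 1 N, 3 O, 1 S.
Implicit hydrogens by atom environment:
  4 × C: 1 H each → 4
  4 × C: no H
  2 × O: no H
  1 × F: no H
  1 × N: 2 H
  1 × O (charge -1): no H
  1 × S: 1 H
  Total hydrogens = 7.
Net charge -1.
Molecular formula: C8H7FNO3S-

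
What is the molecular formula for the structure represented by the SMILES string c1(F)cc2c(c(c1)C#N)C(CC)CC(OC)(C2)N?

C14H17FN2O

Heavy atoms from the SMILES: 14 C, 1 F, 2 N, 1 O.
Implicit hydrogens by atom environment:
  4 × C (aromatic): no H
  3 × C: 2 H each → 6
  2 × C: 3 H each → 6
  2 × C (aromatic): 1 H each → 2
  2 × C: no H
  1 × C: 1 H
  1 × F: no H
  1 × N: 2 H
  1 × N: no H
  1 × O: no H
  Total hydrogens = 17.
Molecular formula: C14H17FN2O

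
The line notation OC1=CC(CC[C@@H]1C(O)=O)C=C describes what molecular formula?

Heavy atoms from the SMILES: 9 C, 3 O.
Implicit hydrogens by atom environment:
  4 × C: 1 H each → 4
  3 × C: 2 H each → 6
  2 × C: no H
  2 × O: 1 H each → 2
  1 × O: no H
  Total hydrogens = 12.
Molecular formula: C9H12O3

C9H12O3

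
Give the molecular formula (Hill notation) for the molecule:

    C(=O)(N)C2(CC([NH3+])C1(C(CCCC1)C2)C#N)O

C12H20N3O2+

Heavy atoms from the SMILES: 12 C, 3 N, 2 O.
Implicit hydrogens by atom environment:
  6 × C: 2 H each → 12
  4 × C: no H
  2 × C: 1 H each → 2
  1 × N (charge +1): 3 H
  1 × N: 2 H
  1 × N: no H
  1 × O: 1 H
  1 × O: no H
  Total hydrogens = 20.
Net charge +1.
Molecular formula: C12H20N3O2+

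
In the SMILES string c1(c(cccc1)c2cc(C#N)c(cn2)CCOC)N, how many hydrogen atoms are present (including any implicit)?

15

Hydrogens are implicit in SMILES; fill each atom to its normal valence:
  6 × C (aromatic): 1 H each → 6
  5 × C (aromatic): no H
  2 × C: 2 H each → 4
  1 × C: 3 H
  1 × C: no H
  1 × N: 2 H
  1 × N (aromatic): no H
  1 × N: no H
  1 × O: no H
  Total hydrogens = 15.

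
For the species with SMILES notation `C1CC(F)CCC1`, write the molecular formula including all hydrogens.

Heavy atoms from the SMILES: 6 C, 1 F.
Implicit hydrogens by atom environment:
  5 × C: 2 H each → 10
  1 × C: 1 H
  1 × F: no H
  Total hydrogens = 11.
Molecular formula: C6H11F

C6H11F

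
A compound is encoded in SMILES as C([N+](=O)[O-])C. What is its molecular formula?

C2H5NO2

Heavy atoms from the SMILES: 2 C, 1 N, 2 O.
Implicit hydrogens by atom environment:
  1 × C: 3 H
  1 × C: 2 H
  1 × N (charge +1): no H
  1 × O: no H
  1 × O (charge -1): no H
  Total hydrogens = 5.
Molecular formula: C2H5NO2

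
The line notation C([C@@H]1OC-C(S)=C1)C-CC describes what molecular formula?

C8H14OS

Heavy atoms from the SMILES: 8 C, 1 O, 1 S.
Implicit hydrogens by atom environment:
  4 × C: 2 H each → 8
  2 × C: 1 H each → 2
  1 × C: 3 H
  1 × C: no H
  1 × O: no H
  1 × S: 1 H
  Total hydrogens = 14.
Molecular formula: C8H14OS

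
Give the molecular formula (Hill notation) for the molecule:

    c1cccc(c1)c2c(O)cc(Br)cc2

C12H9BrO

Heavy atoms from the SMILES: 1 Br, 12 C, 1 O.
Implicit hydrogens by atom environment:
  8 × C (aromatic): 1 H each → 8
  4 × C (aromatic): no H
  1 × Br: no H
  1 × O: 1 H
  Total hydrogens = 9.
Molecular formula: C12H9BrO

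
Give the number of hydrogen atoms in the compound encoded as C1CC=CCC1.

Hydrogens are implicit in SMILES; fill each atom to its normal valence:
  4 × C: 2 H each → 8
  2 × C: 1 H each → 2
  Total hydrogens = 10.

10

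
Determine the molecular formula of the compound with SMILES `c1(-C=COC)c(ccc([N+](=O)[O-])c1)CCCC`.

Heavy atoms from the SMILES: 13 C, 1 N, 3 O.
Implicit hydrogens by atom environment:
  3 × C: 2 H each → 6
  3 × C (aromatic): 1 H each → 3
  3 × C (aromatic): no H
  2 × C: 3 H each → 6
  2 × C: 1 H each → 2
  2 × O: no H
  1 × N (charge +1): no H
  1 × O (charge -1): no H
  Total hydrogens = 17.
Molecular formula: C13H17NO3

C13H17NO3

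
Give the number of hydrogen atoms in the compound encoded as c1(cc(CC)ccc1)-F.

9

Hydrogens are implicit in SMILES; fill each atom to its normal valence:
  4 × C (aromatic): 1 H each → 4
  2 × C (aromatic): no H
  1 × C: 3 H
  1 × C: 2 H
  1 × F: no H
  Total hydrogens = 9.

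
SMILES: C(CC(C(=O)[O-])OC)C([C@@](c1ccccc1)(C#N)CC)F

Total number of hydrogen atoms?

19

Hydrogens are implicit in SMILES; fill each atom to its normal valence:
  5 × C (aromatic): 1 H each → 5
  3 × C: 2 H each → 6
  3 × C: no H
  2 × C: 3 H each → 6
  2 × C: 1 H each → 2
  2 × O: no H
  1 × C (aromatic): no H
  1 × F: no H
  1 × N: no H
  1 × O (charge -1): no H
  Total hydrogens = 19.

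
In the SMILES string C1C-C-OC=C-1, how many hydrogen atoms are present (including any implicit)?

Hydrogens are implicit in SMILES; fill each atom to its normal valence:
  3 × C: 2 H each → 6
  2 × C: 1 H each → 2
  1 × O: no H
  Total hydrogens = 8.

8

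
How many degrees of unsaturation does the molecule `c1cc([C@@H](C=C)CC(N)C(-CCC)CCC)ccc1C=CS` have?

6

Molecular formula from the SMILES: C20H31NS.
DoU = (2C + 2 + N − H − X)/2 = (2·20 + 2 + 1 − 31 − 0)/2 = 12/2 = 6.
(Structurally: 1 ring(s) + 5 π bond(s) = 6.)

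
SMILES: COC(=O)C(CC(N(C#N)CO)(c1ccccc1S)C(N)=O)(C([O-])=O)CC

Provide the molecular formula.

Heavy atoms from the SMILES: 17 C, 3 N, 6 O, 1 S.
Implicit hydrogens by atom environment:
  6 × C: no H
  4 × C (aromatic): 1 H each → 4
  4 × O: no H
  3 × C: 2 H each → 6
  2 × C: 3 H each → 6
  2 × C (aromatic): no H
  2 × N: no H
  1 × N: 2 H
  1 × O: 1 H
  1 × O (charge -1): no H
  1 × S: 1 H
  Total hydrogens = 20.
Net charge -1.
Molecular formula: C17H20N3O6S-

C17H20N3O6S-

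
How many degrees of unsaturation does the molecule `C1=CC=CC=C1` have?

4

Molecular formula from the SMILES: C6H6.
DoU = (2C + 2 + N − H − X)/2 = (2·6 + 2 + 0 − 6 − 0)/2 = 8/2 = 4.
(Structurally: 1 ring(s) + 3 π bond(s) = 4.)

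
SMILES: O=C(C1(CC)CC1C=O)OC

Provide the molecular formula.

C8H12O3

Heavy atoms from the SMILES: 8 C, 3 O.
Implicit hydrogens by atom environment:
  3 × O: no H
  2 × C: 3 H each → 6
  2 × C: 2 H each → 4
  2 × C: 1 H each → 2
  2 × C: no H
  Total hydrogens = 12.
Molecular formula: C8H12O3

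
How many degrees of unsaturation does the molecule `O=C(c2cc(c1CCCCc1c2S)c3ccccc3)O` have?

Molecular formula from the SMILES: C17H16O2S.
DoU = (2C + 2 + N − H − X)/2 = (2·17 + 2 + 0 − 16 − 0)/2 = 20/2 = 10.
(Structurally: 3 ring(s) + 7 π bond(s) = 10.)

10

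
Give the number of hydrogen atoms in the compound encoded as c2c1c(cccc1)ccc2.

8

Hydrogens are implicit in SMILES; fill each atom to its normal valence:
  8 × C (aromatic): 1 H each → 8
  2 × C (aromatic): no H
  Total hydrogens = 8.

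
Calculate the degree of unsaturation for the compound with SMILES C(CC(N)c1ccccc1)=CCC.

Molecular formula from the SMILES: C12H17N.
DoU = (2C + 2 + N − H − X)/2 = (2·12 + 2 + 1 − 17 − 0)/2 = 10/2 = 5.
(Structurally: 1 ring(s) + 4 π bond(s) = 5.)

5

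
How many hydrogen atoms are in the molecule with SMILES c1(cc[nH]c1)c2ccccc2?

Hydrogens are implicit in SMILES; fill each atom to its normal valence:
  8 × C (aromatic): 1 H each → 8
  2 × C (aromatic): no H
  1 × N (aromatic): 1 H
  Total hydrogens = 9.

9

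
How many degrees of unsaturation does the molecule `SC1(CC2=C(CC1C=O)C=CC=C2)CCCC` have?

6

Molecular formula from the SMILES: C15H20OS.
DoU = (2C + 2 + N − H − X)/2 = (2·15 + 2 + 0 − 20 − 0)/2 = 12/2 = 6.
(Structurally: 2 ring(s) + 4 π bond(s) = 6.)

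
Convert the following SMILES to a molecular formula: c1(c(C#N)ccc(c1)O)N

C7H6N2O

Heavy atoms from the SMILES: 7 C, 2 N, 1 O.
Implicit hydrogens by atom environment:
  3 × C (aromatic): 1 H each → 3
  3 × C (aromatic): no H
  1 × C: no H
  1 × N: 2 H
  1 × N: no H
  1 × O: 1 H
  Total hydrogens = 6.
Molecular formula: C7H6N2O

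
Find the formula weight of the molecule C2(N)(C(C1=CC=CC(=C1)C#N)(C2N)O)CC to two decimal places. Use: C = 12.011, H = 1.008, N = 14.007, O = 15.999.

217.27

Molecular formula: C12H15N3O.
M = 12×12.011 + 15×1.008 + 3×14.007 + 1×15.999 = 217.27 g/mol.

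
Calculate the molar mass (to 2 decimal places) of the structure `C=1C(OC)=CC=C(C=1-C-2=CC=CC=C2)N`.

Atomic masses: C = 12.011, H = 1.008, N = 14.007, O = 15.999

Molecular formula: C13H13NO.
M = 13×12.011 + 13×1.008 + 1×14.007 + 1×15.999 = 199.25 g/mol.

199.25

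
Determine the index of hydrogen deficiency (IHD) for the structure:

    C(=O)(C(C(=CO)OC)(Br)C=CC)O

Molecular formula from the SMILES: C8H11BrO4.
DoU = (2C + 2 + N − H − X)/2 = (2·8 + 2 + 0 − 11 − 1)/2 = 6/2 = 3.
(Structurally: 0 ring(s) + 3 π bond(s) = 3.)

3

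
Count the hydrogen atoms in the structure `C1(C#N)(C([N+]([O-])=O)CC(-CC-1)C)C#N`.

Hydrogens are implicit in SMILES; fill each atom to its normal valence:
  3 × C: 2 H each → 6
  3 × C: no H
  2 × C: 1 H each → 2
  2 × N: no H
  1 × C: 3 H
  1 × N (charge +1): no H
  1 × O: no H
  1 × O (charge -1): no H
  Total hydrogens = 11.

11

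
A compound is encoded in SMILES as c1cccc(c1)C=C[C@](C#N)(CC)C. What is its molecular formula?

C13H15N

Heavy atoms from the SMILES: 13 C, 1 N.
Implicit hydrogens by atom environment:
  5 × C (aromatic): 1 H each → 5
  2 × C: 3 H each → 6
  2 × C: 1 H each → 2
  2 × C: no H
  1 × C: 2 H
  1 × C (aromatic): no H
  1 × N: no H
  Total hydrogens = 15.
Molecular formula: C13H15N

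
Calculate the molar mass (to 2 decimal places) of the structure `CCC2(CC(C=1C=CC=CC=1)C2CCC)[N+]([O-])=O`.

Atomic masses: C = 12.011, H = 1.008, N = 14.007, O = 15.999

Molecular formula: C15H21NO2.
M = 15×12.011 + 21×1.008 + 1×14.007 + 2×15.999 = 247.34 g/mol.

247.34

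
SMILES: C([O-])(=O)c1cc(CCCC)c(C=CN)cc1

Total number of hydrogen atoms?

16

Hydrogens are implicit in SMILES; fill each atom to its normal valence:
  3 × C: 2 H each → 6
  3 × C (aromatic): 1 H each → 3
  3 × C (aromatic): no H
  2 × C: 1 H each → 2
  1 × C: 3 H
  1 × C: no H
  1 × N: 2 H
  1 × O: no H
  1 × O (charge -1): no H
  Total hydrogens = 16.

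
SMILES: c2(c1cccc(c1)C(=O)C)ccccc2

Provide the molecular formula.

C14H12O

Heavy atoms from the SMILES: 14 C, 1 O.
Implicit hydrogens by atom environment:
  9 × C (aromatic): 1 H each → 9
  3 × C (aromatic): no H
  1 × C: 3 H
  1 × C: no H
  1 × O: no H
  Total hydrogens = 12.
Molecular formula: C14H12O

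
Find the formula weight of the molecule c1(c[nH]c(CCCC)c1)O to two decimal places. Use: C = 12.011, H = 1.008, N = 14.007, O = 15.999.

139.20

Molecular formula: C8H13NO.
M = 8×12.011 + 13×1.008 + 1×14.007 + 1×15.999 = 139.20 g/mol.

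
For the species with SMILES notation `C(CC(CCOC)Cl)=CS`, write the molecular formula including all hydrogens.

Heavy atoms from the SMILES: 7 C, 1 Cl, 1 O, 1 S.
Implicit hydrogens by atom environment:
  3 × C: 2 H each → 6
  3 × C: 1 H each → 3
  1 × C: 3 H
  1 × Cl: no H
  1 × O: no H
  1 × S: 1 H
  Total hydrogens = 13.
Molecular formula: C7H13ClOS

C7H13ClOS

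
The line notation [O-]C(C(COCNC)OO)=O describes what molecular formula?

C5H10NO5-

Heavy atoms from the SMILES: 5 C, 1 N, 5 O.
Implicit hydrogens by atom environment:
  3 × O: no H
  2 × C: 2 H each → 4
  1 × C: 3 H
  1 × C: 1 H
  1 × C: no H
  1 × N: 1 H
  1 × O: 1 H
  1 × O (charge -1): no H
  Total hydrogens = 10.
Net charge -1.
Molecular formula: C5H10NO5-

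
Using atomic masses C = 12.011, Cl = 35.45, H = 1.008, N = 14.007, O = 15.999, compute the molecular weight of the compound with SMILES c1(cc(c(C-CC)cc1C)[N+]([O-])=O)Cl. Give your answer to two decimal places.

Molecular formula: C10H12ClNO2.
M = 10×12.011 + 1×35.45 + 12×1.008 + 1×14.007 + 2×15.999 = 213.66 g/mol.

213.66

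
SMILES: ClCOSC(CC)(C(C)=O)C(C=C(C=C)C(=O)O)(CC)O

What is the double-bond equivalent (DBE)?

4

Molecular formula from the SMILES: C14H21ClO5S.
DoU = (2C + 2 + N − H − X)/2 = (2·14 + 2 + 0 − 21 − 1)/2 = 8/2 = 4.
(Structurally: 0 ring(s) + 4 π bond(s) = 4.)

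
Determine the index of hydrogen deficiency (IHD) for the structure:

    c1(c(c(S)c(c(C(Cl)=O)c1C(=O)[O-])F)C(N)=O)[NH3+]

7

Molecular formula from the SMILES: C9H6ClFN2O4S.
DoU = (2C + 2 + N − H − X)/2 = (2·9 + 2 + 2 − 6 − 2)/2 = 14/2 = 7.
(Structurally: 1 ring(s) + 6 π bond(s) = 7.)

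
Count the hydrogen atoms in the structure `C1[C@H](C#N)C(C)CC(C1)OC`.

Hydrogens are implicit in SMILES; fill each atom to its normal valence:
  3 × C: 2 H each → 6
  3 × C: 1 H each → 3
  2 × C: 3 H each → 6
  1 × C: no H
  1 × N: no H
  1 × O: no H
  Total hydrogens = 15.

15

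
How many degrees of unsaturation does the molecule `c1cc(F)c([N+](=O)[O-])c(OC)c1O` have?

5

Molecular formula from the SMILES: C7H6FNO4.
DoU = (2C + 2 + N − H − X)/2 = (2·7 + 2 + 1 − 6 − 1)/2 = 10/2 = 5.
(Structurally: 1 ring(s) + 4 π bond(s) = 5.)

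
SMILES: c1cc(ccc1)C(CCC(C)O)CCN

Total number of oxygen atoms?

The symbol for oxygen appears 1 time in the SMILES.

1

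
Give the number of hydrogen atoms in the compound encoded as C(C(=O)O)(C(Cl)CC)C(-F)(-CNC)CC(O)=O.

17

Hydrogens are implicit in SMILES; fill each atom to its normal valence:
  3 × C: 2 H each → 6
  3 × C: no H
  2 × C: 3 H each → 6
  2 × C: 1 H each → 2
  2 × O: 1 H each → 2
  2 × O: no H
  1 × Cl: no H
  1 × F: no H
  1 × N: 1 H
  Total hydrogens = 17.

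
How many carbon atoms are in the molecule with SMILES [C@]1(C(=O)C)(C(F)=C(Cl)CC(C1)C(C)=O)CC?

The symbol for carbon appears 12 times in the SMILES. (Cl is a single chlorine, not C + l.)

12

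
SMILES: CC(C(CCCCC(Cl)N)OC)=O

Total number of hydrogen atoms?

Hydrogens are implicit in SMILES; fill each atom to its normal valence:
  4 × C: 2 H each → 8
  2 × C: 3 H each → 6
  2 × C: 1 H each → 2
  2 × O: no H
  1 × C: no H
  1 × Cl: no H
  1 × N: 2 H
  Total hydrogens = 18.

18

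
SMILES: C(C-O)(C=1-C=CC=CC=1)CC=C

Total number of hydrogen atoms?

Hydrogens are implicit in SMILES; fill each atom to its normal valence:
  5 × C (aromatic): 1 H each → 5
  3 × C: 2 H each → 6
  2 × C: 1 H each → 2
  1 × C (aromatic): no H
  1 × O: 1 H
  Total hydrogens = 14.

14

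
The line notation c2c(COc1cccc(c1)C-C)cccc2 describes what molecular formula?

C15H16O

Heavy atoms from the SMILES: 15 C, 1 O.
Implicit hydrogens by atom environment:
  9 × C (aromatic): 1 H each → 9
  3 × C (aromatic): no H
  2 × C: 2 H each → 4
  1 × C: 3 H
  1 × O: no H
  Total hydrogens = 16.
Molecular formula: C15H16O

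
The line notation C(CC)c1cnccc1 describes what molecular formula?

C8H11N

Heavy atoms from the SMILES: 8 C, 1 N.
Implicit hydrogens by atom environment:
  4 × C (aromatic): 1 H each → 4
  2 × C: 2 H each → 4
  1 × C: 3 H
  1 × C (aromatic): no H
  1 × N (aromatic): no H
  Total hydrogens = 11.
Molecular formula: C8H11N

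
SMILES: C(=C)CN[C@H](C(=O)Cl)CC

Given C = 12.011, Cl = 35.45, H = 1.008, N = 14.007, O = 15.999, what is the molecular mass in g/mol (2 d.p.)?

Molecular formula: C7H12ClNO.
M = 7×12.011 + 1×35.45 + 12×1.008 + 1×14.007 + 1×15.999 = 161.63 g/mol.

161.63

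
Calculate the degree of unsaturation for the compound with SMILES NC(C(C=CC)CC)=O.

Molecular formula from the SMILES: C7H13NO.
DoU = (2C + 2 + N − H − X)/2 = (2·7 + 2 + 1 − 13 − 0)/2 = 4/2 = 2.
(Structurally: 0 ring(s) + 2 π bond(s) = 2.)

2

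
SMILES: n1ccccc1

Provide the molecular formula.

Heavy atoms from the SMILES: 5 C, 1 N.
Implicit hydrogens by atom environment:
  5 × C (aromatic): 1 H each → 5
  1 × N (aromatic): no H
  Total hydrogens = 5.
Molecular formula: C5H5N

C5H5N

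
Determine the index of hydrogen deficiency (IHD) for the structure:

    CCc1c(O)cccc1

Molecular formula from the SMILES: C8H10O.
DoU = (2C + 2 + N − H − X)/2 = (2·8 + 2 + 0 − 10 − 0)/2 = 8/2 = 4.
(Structurally: 1 ring(s) + 3 π bond(s) = 4.)

4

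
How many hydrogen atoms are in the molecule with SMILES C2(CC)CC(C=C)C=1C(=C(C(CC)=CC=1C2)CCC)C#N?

27

Hydrogens are implicit in SMILES; fill each atom to its normal valence:
  7 × C: 2 H each → 14
  5 × C (aromatic): no H
  3 × C: 3 H each → 9
  3 × C: 1 H each → 3
  1 × C (aromatic): 1 H
  1 × C: no H
  1 × N: no H
  Total hydrogens = 27.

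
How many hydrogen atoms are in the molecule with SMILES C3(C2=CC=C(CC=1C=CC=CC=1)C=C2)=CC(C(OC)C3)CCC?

26

Hydrogens are implicit in SMILES; fill each atom to its normal valence:
  9 × C (aromatic): 1 H each → 9
  4 × C: 2 H each → 8
  3 × C: 1 H each → 3
  3 × C (aromatic): no H
  2 × C: 3 H each → 6
  1 × C: no H
  1 × O: no H
  Total hydrogens = 26.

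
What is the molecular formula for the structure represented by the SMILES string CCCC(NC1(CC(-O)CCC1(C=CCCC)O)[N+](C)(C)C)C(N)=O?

Heavy atoms from the SMILES: 19 C, 3 N, 3 O.
Implicit hydrogens by atom environment:
  7 × C: 2 H each → 14
  5 × C: 3 H each → 15
  4 × C: 1 H each → 4
  3 × C: no H
  2 × O: 1 H each → 2
  1 × N: 2 H
  1 × N: 1 H
  1 × N (charge +1): no H
  1 × O: no H
  Total hydrogens = 38.
Net charge +1.
Molecular formula: C19H38N3O3+

C19H38N3O3+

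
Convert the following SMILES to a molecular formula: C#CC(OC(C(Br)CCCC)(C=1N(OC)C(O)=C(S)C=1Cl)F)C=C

C16H20BrClFNO3S

Heavy atoms from the SMILES: 1 Br, 16 C, 1 Cl, 1 F, 1 N, 3 O, 1 S.
Implicit hydrogens by atom environment:
  4 × C: 2 H each → 8
  4 × C: 1 H each → 4
  4 × C (aromatic): no H
  2 × C: 3 H each → 6
  2 × C: no H
  2 × O: no H
  1 × Br: no H
  1 × Cl: no H
  1 × F: no H
  1 × N (aromatic): no H
  1 × O: 1 H
  1 × S: 1 H
  Total hydrogens = 20.
Molecular formula: C16H20BrClFNO3S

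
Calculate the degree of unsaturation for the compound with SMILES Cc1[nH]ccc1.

Molecular formula from the SMILES: C5H7N.
DoU = (2C + 2 + N − H − X)/2 = (2·5 + 2 + 1 − 7 − 0)/2 = 6/2 = 3.
(Structurally: 1 ring(s) + 2 π bond(s) = 3.)

3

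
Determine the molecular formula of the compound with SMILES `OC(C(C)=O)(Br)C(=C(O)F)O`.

C5H6BrFO4

Heavy atoms from the SMILES: 1 Br, 5 C, 1 F, 4 O.
Implicit hydrogens by atom environment:
  4 × C: no H
  3 × O: 1 H each → 3
  1 × Br: no H
  1 × C: 3 H
  1 × F: no H
  1 × O: no H
  Total hydrogens = 6.
Molecular formula: C5H6BrFO4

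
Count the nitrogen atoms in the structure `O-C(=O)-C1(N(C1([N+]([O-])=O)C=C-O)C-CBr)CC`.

2

The symbol for nitrogen appears 2 times in the SMILES.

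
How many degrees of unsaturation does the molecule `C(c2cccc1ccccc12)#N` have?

9

Molecular formula from the SMILES: C11H7N.
DoU = (2C + 2 + N − H − X)/2 = (2·11 + 2 + 1 − 7 − 0)/2 = 18/2 = 9.
(Structurally: 2 ring(s) + 7 π bond(s) = 9.)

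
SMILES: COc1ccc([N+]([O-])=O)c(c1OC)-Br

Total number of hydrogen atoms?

Hydrogens are implicit in SMILES; fill each atom to its normal valence:
  4 × C (aromatic): no H
  3 × O: no H
  2 × C: 3 H each → 6
  2 × C (aromatic): 1 H each → 2
  1 × Br: no H
  1 × N (charge +1): no H
  1 × O (charge -1): no H
  Total hydrogens = 8.

8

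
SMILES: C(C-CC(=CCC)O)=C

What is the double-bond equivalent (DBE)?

Molecular formula from the SMILES: C8H14O.
DoU = (2C + 2 + N − H − X)/2 = (2·8 + 2 + 0 − 14 − 0)/2 = 4/2 = 2.
(Structurally: 0 ring(s) + 2 π bond(s) = 2.)

2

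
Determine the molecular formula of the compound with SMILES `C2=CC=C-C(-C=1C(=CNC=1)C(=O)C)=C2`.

C12H11NO

Heavy atoms from the SMILES: 12 C, 1 N, 1 O.
Implicit hydrogens by atom environment:
  7 × C (aromatic): 1 H each → 7
  3 × C (aromatic): no H
  1 × C: 3 H
  1 × C: no H
  1 × N (aromatic): 1 H
  1 × O: no H
  Total hydrogens = 11.
Molecular formula: C12H11NO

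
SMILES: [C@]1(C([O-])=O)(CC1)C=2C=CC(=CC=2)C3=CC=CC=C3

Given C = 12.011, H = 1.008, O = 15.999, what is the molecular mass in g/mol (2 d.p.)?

Molecular formula: C16H13O2-.
M = 16×12.011 + 13×1.008 + 2×15.999 = 237.28 g/mol.

237.28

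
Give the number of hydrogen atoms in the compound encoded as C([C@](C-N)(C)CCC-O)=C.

Hydrogens are implicit in SMILES; fill each atom to its normal valence:
  5 × C: 2 H each → 10
  1 × C: 3 H
  1 × C: 1 H
  1 × C: no H
  1 × N: 2 H
  1 × O: 1 H
  Total hydrogens = 17.

17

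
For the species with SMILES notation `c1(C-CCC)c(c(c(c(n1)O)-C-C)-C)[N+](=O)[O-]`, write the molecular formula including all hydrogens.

C12H18N2O3

Heavy atoms from the SMILES: 12 C, 2 N, 3 O.
Implicit hydrogens by atom environment:
  5 × C (aromatic): no H
  4 × C: 2 H each → 8
  3 × C: 3 H each → 9
  1 × N (aromatic): no H
  1 × N (charge +1): no H
  1 × O: 1 H
  1 × O: no H
  1 × O (charge -1): no H
  Total hydrogens = 18.
Molecular formula: C12H18N2O3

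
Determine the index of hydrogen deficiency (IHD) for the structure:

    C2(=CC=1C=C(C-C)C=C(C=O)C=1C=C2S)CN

8

Molecular formula from the SMILES: C14H15NOS.
DoU = (2C + 2 + N − H − X)/2 = (2·14 + 2 + 1 − 15 − 0)/2 = 16/2 = 8.
(Structurally: 2 ring(s) + 6 π bond(s) = 8.)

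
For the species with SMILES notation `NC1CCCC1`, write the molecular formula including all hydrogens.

Heavy atoms from the SMILES: 5 C, 1 N.
Implicit hydrogens by atom environment:
  4 × C: 2 H each → 8
  1 × C: 1 H
  1 × N: 2 H
  Total hydrogens = 11.
Molecular formula: C5H11N

C5H11N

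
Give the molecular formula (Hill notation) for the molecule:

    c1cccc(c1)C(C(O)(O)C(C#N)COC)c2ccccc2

Heavy atoms from the SMILES: 18 C, 1 N, 3 O.
Implicit hydrogens by atom environment:
  10 × C (aromatic): 1 H each → 10
  2 × C: 1 H each → 2
  2 × C: no H
  2 × C (aromatic): no H
  2 × O: 1 H each → 2
  1 × C: 3 H
  1 × C: 2 H
  1 × N: no H
  1 × O: no H
  Total hydrogens = 19.
Molecular formula: C18H19NO3

C18H19NO3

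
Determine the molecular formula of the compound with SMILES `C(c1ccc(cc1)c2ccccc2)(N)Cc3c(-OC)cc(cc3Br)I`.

C21H19BrINO

Heavy atoms from the SMILES: 1 Br, 21 C, 1 I, 1 N, 1 O.
Implicit hydrogens by atom environment:
  11 × C (aromatic): 1 H each → 11
  7 × C (aromatic): no H
  1 × Br: no H
  1 × C: 3 H
  1 × C: 2 H
  1 × C: 1 H
  1 × I: no H
  1 × N: 2 H
  1 × O: no H
  Total hydrogens = 19.
Molecular formula: C21H19BrINO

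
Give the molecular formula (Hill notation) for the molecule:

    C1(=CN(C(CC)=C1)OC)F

C7H10FNO

Heavy atoms from the SMILES: 7 C, 1 F, 1 N, 1 O.
Implicit hydrogens by atom environment:
  2 × C: 3 H each → 6
  2 × C (aromatic): 1 H each → 2
  2 × C (aromatic): no H
  1 × C: 2 H
  1 × F: no H
  1 × N (aromatic): no H
  1 × O: no H
  Total hydrogens = 10.
Molecular formula: C7H10FNO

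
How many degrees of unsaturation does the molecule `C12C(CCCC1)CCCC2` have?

2

Molecular formula from the SMILES: C10H18.
DoU = (2C + 2 + N − H − X)/2 = (2·10 + 2 + 0 − 18 − 0)/2 = 4/2 = 2.
(Structurally: 2 ring(s) + 0 π bond(s) = 2.)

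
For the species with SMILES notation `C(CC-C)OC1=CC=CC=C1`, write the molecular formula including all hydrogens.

C10H14O

Heavy atoms from the SMILES: 10 C, 1 O.
Implicit hydrogens by atom environment:
  5 × C (aromatic): 1 H each → 5
  3 × C: 2 H each → 6
  1 × C: 3 H
  1 × C (aromatic): no H
  1 × O: no H
  Total hydrogens = 14.
Molecular formula: C10H14O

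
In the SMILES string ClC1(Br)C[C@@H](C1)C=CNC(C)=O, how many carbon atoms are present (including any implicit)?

The symbol for carbon appears 8 times in the SMILES. (Cl is a single chlorine, not C + l.)

8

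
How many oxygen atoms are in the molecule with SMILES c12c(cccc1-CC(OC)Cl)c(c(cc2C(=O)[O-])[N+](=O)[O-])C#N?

5

The symbol for oxygen appears 5 times in the SMILES.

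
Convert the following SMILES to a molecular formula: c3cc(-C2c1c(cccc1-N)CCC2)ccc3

Heavy atoms from the SMILES: 16 C, 1 N.
Implicit hydrogens by atom environment:
  8 × C (aromatic): 1 H each → 8
  4 × C (aromatic): no H
  3 × C: 2 H each → 6
  1 × C: 1 H
  1 × N: 2 H
  Total hydrogens = 17.
Molecular formula: C16H17N

C16H17N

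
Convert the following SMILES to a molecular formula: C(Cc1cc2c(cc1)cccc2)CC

C14H16

Heavy atoms from the SMILES: 14 C.
Implicit hydrogens by atom environment:
  7 × C (aromatic): 1 H each → 7
  3 × C: 2 H each → 6
  3 × C (aromatic): no H
  1 × C: 3 H
  Total hydrogens = 16.
Molecular formula: C14H16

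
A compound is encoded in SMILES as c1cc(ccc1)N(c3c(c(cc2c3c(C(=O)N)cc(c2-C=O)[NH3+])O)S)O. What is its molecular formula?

C18H16N3O4S+

Heavy atoms from the SMILES: 18 C, 3 N, 4 O, 1 S.
Implicit hydrogens by atom environment:
  9 × C (aromatic): no H
  7 × C (aromatic): 1 H each → 7
  2 × O: 1 H each → 2
  2 × O: no H
  1 × C: 1 H
  1 × C: no H
  1 × N (charge +1): 3 H
  1 × N: 2 H
  1 × N: no H
  1 × S: 1 H
  Total hydrogens = 16.
Net charge +1.
Molecular formula: C18H16N3O4S+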